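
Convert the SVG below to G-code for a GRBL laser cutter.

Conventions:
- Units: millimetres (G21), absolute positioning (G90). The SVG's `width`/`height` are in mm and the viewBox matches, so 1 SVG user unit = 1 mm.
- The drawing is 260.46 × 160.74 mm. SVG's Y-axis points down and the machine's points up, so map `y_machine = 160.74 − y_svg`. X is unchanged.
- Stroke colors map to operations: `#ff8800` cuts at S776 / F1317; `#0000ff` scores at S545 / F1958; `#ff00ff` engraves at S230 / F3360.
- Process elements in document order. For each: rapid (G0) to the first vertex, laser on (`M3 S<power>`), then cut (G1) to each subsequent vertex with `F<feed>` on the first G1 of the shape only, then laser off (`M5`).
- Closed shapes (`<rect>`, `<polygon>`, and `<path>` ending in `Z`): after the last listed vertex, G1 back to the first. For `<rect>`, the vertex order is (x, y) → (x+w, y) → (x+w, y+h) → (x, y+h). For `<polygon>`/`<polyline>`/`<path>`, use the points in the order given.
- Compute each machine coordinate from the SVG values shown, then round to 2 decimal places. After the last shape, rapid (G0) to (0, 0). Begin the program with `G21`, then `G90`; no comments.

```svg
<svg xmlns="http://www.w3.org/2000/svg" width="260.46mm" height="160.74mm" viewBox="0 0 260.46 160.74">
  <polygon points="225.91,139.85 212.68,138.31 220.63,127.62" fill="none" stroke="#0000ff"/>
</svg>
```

G21
G90
G0 X225.91 Y20.89
M3 S545
G1 X212.68 Y22.43 F1958
G1 X220.63 Y33.12
G1 X225.91 Y20.89
M5
G0 X0.00 Y0.00

viewBox `0 0 260.46 160.74` with mm width/height → 1 unit = 1 mm. Flip: y_m = 160.74 − y_svg.

**Shape 1** — `<polygon>` regular polygon, stroke `#0000ff` → score (S545, F1958). Machine vertices: (225.91,20.89) → (212.68,22.43) → (220.63,33.12) → (225.91,20.89). Closed: final G1 returns to the first vertex.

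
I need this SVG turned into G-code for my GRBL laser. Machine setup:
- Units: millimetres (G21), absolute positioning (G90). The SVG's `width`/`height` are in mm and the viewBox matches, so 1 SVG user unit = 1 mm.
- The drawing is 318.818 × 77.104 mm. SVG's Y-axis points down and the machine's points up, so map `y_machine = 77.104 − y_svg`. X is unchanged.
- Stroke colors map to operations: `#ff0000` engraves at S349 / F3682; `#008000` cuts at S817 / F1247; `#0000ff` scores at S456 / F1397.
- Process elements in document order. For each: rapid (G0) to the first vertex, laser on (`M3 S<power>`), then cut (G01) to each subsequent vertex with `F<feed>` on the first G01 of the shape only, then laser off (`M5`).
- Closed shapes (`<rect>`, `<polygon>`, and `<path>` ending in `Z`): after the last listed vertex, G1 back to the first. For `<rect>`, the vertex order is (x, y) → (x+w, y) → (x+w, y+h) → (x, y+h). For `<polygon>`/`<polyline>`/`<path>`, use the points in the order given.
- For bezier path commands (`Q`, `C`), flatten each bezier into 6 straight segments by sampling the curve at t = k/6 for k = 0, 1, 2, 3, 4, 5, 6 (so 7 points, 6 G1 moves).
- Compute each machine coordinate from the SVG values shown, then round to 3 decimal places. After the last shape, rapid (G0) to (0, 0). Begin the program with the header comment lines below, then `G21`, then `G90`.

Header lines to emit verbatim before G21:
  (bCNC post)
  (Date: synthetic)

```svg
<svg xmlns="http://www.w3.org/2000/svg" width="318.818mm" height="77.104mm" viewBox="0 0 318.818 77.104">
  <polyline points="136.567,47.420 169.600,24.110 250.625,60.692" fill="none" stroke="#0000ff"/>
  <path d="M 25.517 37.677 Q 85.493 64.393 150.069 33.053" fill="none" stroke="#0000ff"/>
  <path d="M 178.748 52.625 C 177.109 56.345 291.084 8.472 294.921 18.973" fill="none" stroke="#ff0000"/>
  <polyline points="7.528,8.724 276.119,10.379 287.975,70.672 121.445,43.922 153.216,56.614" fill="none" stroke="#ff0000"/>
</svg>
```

Since the viewBox matches the mm dimensions, user units are millimetres directly. The only transform is the Y-flip y_m = 77.104 − y_svg.

Shape 1 is a open polyline drawn with `<polyline>`. Its stroke #0000ff means score at S456, F1397. After flipping Y the toolpath is (136.567,29.684) → (169.600,52.994) → (250.625,16.412).

Shape 2 is a quadratic bezier drawn with `<path>`. Its stroke #0000ff means score at S456, F1397. After flipping Y the toolpath is (25.517,39.427) → (45.637,32.134) → (66.012,28.067) → (86.643,27.225) → (107.529,29.608) → (128.671,35.217) → (150.069,44.051).

Shape 3 is a cubic bezier drawn with `<path>`. Its stroke #ff0000 means engrave at S349, F3682. After flipping Y the toolpath is (178.748,24.479) → (186.518,26.409) → (207.286,33.884) → (234.781,43.848) → (262.733,53.247) → (284.869,59.026) → (294.921,58.131).

Shape 4 is a open polyline drawn with `<polyline>`. Its stroke #ff0000 means engrave at S349, F3682. After flipping Y the toolpath is (7.528,68.380) → (276.119,66.725) → (287.975,6.432) → (121.445,33.182) → (153.216,20.490).

(bCNC post)
(Date: synthetic)
G21
G90
G0 X136.567 Y29.684
M3 S456
G01 X169.600 Y52.994 F1397
G01 X250.625 Y16.412
M5
G0 X25.517 Y39.427
M3 S456
G01 X45.637 Y32.134 F1397
G01 X66.012 Y28.067
G01 X86.643 Y27.225
G01 X107.529 Y29.608
G01 X128.671 Y35.217
G01 X150.069 Y44.051
M5
G0 X178.748 Y24.479
M3 S349
G01 X186.518 Y26.409 F3682
G01 X207.286 Y33.884
G01 X234.781 Y43.848
G01 X262.733 Y53.247
G01 X284.869 Y59.026
G01 X294.921 Y58.131
M5
G0 X7.528 Y68.380
M3 S349
G01 X276.119 Y66.725 F3682
G01 X287.975 Y6.432
G01 X121.445 Y33.182
G01 X153.216 Y20.490
M5
G0 X0.000 Y0.000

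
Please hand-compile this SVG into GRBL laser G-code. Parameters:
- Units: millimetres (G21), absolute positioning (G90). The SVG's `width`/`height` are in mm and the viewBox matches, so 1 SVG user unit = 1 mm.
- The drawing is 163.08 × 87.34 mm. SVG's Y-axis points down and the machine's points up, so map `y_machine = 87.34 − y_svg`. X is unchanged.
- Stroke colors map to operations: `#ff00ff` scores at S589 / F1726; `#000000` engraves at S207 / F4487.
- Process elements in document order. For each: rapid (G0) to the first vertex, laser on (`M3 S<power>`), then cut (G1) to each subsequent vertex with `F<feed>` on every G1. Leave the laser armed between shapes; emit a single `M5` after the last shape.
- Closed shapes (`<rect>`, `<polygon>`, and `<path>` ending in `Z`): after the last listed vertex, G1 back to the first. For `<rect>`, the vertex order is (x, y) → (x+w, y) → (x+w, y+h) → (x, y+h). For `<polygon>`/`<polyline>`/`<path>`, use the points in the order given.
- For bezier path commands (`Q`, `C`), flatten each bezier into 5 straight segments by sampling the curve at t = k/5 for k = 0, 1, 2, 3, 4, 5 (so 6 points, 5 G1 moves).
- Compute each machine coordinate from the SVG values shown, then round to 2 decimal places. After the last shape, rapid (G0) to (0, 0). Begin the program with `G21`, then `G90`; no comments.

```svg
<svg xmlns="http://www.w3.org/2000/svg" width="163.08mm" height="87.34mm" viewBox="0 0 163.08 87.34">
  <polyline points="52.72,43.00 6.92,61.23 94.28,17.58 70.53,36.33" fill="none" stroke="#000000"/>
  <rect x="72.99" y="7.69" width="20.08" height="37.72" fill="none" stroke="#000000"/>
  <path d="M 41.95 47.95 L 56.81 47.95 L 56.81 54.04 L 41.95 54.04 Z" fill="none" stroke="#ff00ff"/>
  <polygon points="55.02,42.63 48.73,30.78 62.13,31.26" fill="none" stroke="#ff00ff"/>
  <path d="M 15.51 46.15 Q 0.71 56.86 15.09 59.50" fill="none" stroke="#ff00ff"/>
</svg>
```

G21
G90
G0 X52.72 Y44.34
M3 S207
G1 X6.92 Y26.11 F4487
G1 X94.28 Y69.76 F4487
G1 X70.53 Y51.01 F4487
G0 X72.99 Y79.65
M3 S207
G1 X93.07 Y79.65 F4487
G1 X93.07 Y41.93 F4487
G1 X72.99 Y41.93 F4487
G1 X72.99 Y79.65 F4487
G0 X41.95 Y39.39
M3 S589
G1 X56.81 Y39.39 F1726
G1 X56.81 Y33.30 F1726
G1 X41.95 Y33.30 F1726
G1 X41.95 Y39.39 F1726
G0 X55.02 Y44.71
M3 S589
G1 X48.73 Y56.56 F1726
G1 X62.13 Y56.08 F1726
G1 X55.02 Y44.71 F1726
G0 X15.51 Y41.19
M3 S589
G1 X10.76 Y37.23 F1726
G1 X8.34 Y33.91 F1726
G1 X8.25 Y31.24 F1726
G1 X10.51 Y29.22 F1726
G1 X15.09 Y27.84 F1726
M5
G0 X0.00 Y0.00

viewBox `0 0 163.08 87.34` with mm width/height → 1 unit = 1 mm. Flip: y_m = 87.34 − y_svg.

**Shape 1** — `<polyline>` open polyline, stroke `#000000` → engrave (S207, F4487). Machine vertices: (52.72,44.34) → (6.92,26.11) → (94.28,69.76) → (70.53,51.01). Open path.

**Shape 2** — `<rect>` rectangle, stroke `#000000` → engrave (S207, F4487). Machine vertices: (72.99,79.65) → (93.07,79.65) → (93.07,41.93) → (72.99,41.93) → (72.99,79.65). Closed: final G1 returns to the first vertex.

**Shape 3** — `<path>` rectangle, stroke `#ff00ff` → score (S589, F1726). Machine vertices: (41.95,39.39) → (56.81,39.39) → (56.81,33.30) → (41.95,33.30) → (41.95,39.39). Closed: final G1 returns to the first vertex.

**Shape 4** — `<polygon>` regular polygon, stroke `#ff00ff` → score (S589, F1726). Machine vertices: (55.02,44.71) → (48.73,56.56) → (62.13,56.08) → (55.02,44.71). Closed: final G1 returns to the first vertex.

**Shape 5** — `<path>` quadratic bezier, stroke `#ff00ff` → score (S589, F1726). Control points (SVG): P0=(15.51,46.15), P1=(0.71,56.86), P2=(15.09,59.50); sampled at t=k/5. Machine vertices: (15.51,41.19) → (10.76,37.23) → (8.34,33.91) → (8.25,31.24) → (10.51,29.22) → (15.09,27.84). Open path.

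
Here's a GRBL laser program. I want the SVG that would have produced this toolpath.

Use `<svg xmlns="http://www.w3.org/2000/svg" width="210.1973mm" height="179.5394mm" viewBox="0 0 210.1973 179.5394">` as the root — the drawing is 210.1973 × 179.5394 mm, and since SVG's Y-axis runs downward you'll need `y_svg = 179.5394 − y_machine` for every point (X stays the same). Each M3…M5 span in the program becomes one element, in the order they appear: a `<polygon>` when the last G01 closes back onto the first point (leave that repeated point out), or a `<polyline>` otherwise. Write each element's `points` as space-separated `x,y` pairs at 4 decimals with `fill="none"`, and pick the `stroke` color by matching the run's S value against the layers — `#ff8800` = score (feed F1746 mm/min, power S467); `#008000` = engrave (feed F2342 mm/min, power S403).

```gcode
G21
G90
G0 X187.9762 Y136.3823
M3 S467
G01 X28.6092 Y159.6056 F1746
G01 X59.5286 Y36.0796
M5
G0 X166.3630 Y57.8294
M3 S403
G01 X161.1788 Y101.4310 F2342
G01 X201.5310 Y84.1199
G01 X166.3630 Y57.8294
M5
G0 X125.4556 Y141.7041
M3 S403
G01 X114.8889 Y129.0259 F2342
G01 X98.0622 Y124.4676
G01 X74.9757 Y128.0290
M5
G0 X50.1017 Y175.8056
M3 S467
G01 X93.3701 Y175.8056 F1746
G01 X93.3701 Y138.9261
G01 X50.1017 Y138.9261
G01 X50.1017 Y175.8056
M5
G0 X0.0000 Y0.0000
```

<svg xmlns="http://www.w3.org/2000/svg" width="210.1973mm" height="179.5394mm" viewBox="0 0 210.1973 179.5394">
  <polyline points="187.9762,43.1571 28.6092,19.9338 59.5286,143.4598" fill="none" stroke="#ff8800"/>
  <polygon points="166.3630,121.7100 161.1788,78.1084 201.5310,95.4195" fill="none" stroke="#008000"/>
  <polyline points="125.4556,37.8353 114.8889,50.5135 98.0622,55.0718 74.9757,51.5104" fill="none" stroke="#008000"/>
  <polygon points="50.1017,3.7338 93.3701,3.7338 93.3701,40.6133 50.1017,40.6133" fill="none" stroke="#ff8800"/>
</svg>

Each laser-on run becomes one SVG element. Flip Y back into SVG space with y_svg = 179.5394 − y_machine.

Run 1: S467 ⇒ score layer `#ff8800`. The run is open, so emit a `<polyline>` with points (Y-flipped): 187.9762,43.1571 28.6092,19.9338 59.5286,143.4598.

Run 2: the run's S403 means `#008000` (engrave). The run returns to its start, so emit a `<polygon>` with points (Y-flipped): 166.3630,121.7100 161.1788,78.1084 201.5310,95.4195.

Run 3: S403 ⇒ engrave layer `#008000`. The run is open, so emit a `<polyline>` with points (Y-flipped): 125.4556,37.8353 114.8889,50.5135 98.0622,55.0718 74.9757,51.5104.

Run 4: power S467 maps to stroke `#ff8800` (score). The run returns to its start, so emit a `<polygon>` with points (Y-flipped): 50.1017,3.7338 93.3701,3.7338 93.3701,40.6133 50.1017,40.6133.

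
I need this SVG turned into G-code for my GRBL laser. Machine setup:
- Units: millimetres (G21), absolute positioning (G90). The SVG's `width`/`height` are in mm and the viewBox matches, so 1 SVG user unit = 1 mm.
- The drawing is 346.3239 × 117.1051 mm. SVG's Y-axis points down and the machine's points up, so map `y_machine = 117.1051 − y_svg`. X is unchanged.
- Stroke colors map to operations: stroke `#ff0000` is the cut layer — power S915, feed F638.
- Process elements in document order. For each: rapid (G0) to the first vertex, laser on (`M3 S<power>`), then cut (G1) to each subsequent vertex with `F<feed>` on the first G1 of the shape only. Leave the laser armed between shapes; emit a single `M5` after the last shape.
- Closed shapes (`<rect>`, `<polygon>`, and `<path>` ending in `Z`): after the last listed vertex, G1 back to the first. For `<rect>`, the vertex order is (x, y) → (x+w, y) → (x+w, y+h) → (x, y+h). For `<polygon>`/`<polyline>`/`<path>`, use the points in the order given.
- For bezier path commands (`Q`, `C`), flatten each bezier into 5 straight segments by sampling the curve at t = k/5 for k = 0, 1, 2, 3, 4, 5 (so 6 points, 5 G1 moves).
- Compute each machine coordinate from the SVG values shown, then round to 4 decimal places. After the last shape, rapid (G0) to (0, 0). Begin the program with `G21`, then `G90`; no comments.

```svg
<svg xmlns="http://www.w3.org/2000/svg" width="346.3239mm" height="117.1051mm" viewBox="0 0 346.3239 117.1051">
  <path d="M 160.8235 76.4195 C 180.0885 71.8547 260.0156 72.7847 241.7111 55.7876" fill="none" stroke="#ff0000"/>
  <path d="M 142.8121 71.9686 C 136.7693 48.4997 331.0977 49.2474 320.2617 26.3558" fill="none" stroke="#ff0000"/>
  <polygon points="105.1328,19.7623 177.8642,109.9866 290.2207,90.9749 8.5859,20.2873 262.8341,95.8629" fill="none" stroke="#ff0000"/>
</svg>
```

G21
G90
G0 X160.8235 Y40.6856
M3 S915
G1 X178.3908 Y42.9525 F638
G1 X202.8901 Y45.0249
G1 X226.6945 Y48.0270
G1 X242.1772 Y53.0831
G1 X241.7111 Y61.3175
G0 X142.8121 Y45.1365
M3 S915
G1 X159.9867 Y56.6947 F638
G1 X205.7846 Y64.7380
G1 X260.7403 Y71.5635
G1 X305.3879 Y79.4682
G1 X320.2617 Y90.7493
G0 X105.1328 Y97.3428
M3 S915
G1 X177.8642 Y7.1185 F638
G1 X290.2207 Y26.1302
G1 X8.5859 Y96.8178
G1 X262.8341 Y21.2422
G1 X105.1328 Y97.3428
M5
G0 X0.0000 Y0.0000

1 u = 1 mm; y_m = 117.1051 − y.

[1] `<path>` cubic bezier, #ff0000→cut S915 F638: (160.8235,40.6856) → (178.3908,42.9525) → (202.8901,45.0249) → (226.6945,48.0270) → (242.1772,53.0831) → (241.7111,61.3175)

[2] `<path>` cubic bezier, #ff0000→cut S915 F638: (142.8121,45.1365) → (159.9867,56.6947) → (205.7846,64.7380) → (260.7403,71.5635) → (305.3879,79.4682) → (320.2617,90.7493)

[3] `<polygon>` closed polygon, #ff0000→cut S915 F638: (105.1328,97.3428) → (177.8642,7.1185) → (290.2207,26.1302) → (8.5859,96.8178) → (262.8341,21.2422) → (105.1328,97.3428) (closed)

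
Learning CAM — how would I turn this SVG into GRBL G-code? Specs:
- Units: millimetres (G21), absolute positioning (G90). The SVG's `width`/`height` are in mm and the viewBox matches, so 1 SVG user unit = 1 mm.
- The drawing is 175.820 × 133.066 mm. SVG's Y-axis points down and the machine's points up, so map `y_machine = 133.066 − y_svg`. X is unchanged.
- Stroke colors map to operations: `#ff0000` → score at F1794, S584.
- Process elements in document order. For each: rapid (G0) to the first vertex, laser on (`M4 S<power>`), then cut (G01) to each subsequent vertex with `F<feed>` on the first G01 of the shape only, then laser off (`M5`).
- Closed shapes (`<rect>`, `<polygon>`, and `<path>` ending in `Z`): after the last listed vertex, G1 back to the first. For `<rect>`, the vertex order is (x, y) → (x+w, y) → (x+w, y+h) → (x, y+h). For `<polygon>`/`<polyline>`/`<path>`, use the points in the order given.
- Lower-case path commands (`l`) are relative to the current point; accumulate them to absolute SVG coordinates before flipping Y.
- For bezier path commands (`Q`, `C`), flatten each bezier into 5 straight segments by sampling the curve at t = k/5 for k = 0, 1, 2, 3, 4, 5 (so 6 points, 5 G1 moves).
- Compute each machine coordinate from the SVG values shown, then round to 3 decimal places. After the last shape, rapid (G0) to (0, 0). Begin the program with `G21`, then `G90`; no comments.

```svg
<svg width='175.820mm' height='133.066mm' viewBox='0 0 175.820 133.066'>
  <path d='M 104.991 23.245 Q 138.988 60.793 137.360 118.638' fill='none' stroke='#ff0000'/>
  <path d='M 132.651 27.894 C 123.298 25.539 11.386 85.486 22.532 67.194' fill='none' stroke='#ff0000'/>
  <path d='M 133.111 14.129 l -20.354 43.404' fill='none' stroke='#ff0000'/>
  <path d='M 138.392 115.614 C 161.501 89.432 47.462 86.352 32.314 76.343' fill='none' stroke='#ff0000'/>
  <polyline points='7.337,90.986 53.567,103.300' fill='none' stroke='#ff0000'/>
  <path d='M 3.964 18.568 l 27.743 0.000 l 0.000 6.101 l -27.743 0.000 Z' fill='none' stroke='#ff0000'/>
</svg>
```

viewBox `0 0 175.820 133.066` with mm width/height → 1 unit = 1 mm. Flip: y_m = 133.066 − y_svg.

**Shape 1** — `<path>` quadratic bezier, stroke `#ff0000` → score (S584, F1794). Control points (SVG): P0=(104.991,23.245), P1=(138.988,60.793), P2=(137.360,118.638); sampled at t=k/5. Machine vertices: (104.991,109.821) → (117.165,93.990) → (126.489,76.535) → (132.962,57.456) → (136.586,36.754) → (137.360,14.428). Open path.

**Shape 2** — `<path>` cubic bezier, stroke `#ff0000` → score (S584, F1794). Control points (SVG): P0=(132.651,27.894), P1=(123.298,25.539), P2=(11.386,85.486), P3=(22.532,67.194); sampled at t=k/5. Machine vertices: (132.651,105.172) → (116.537,100.233) → (86.639,87.088) → (53.785,72.482) → (28.806,63.161) → (22.532,65.872). Open path.

**Shape 3** — `<path>` line segment, stroke `#ff0000` → score (S584, F1794). Machine vertices: (133.111,118.937) → (112.757,75.533). Open path.

**Shape 4** — `<path>` cubic bezier, stroke `#ff0000` → score (S584, F1794). Control points (SVG): P0=(138.392,115.614), P1=(161.501,89.432), P2=(47.462,86.352), P3=(32.314,76.343); sampled at t=k/5. Machine vertices: (138.392,17.452) → (137.688,30.629) → (115.398,39.703) → (82.853,46.116) → (51.381,51.309) → (32.314,56.723). Open path.

**Shape 5** — `<polyline>` line segment, stroke `#ff0000` → score (S584, F1794). Machine vertices: (7.337,42.080) → (53.567,29.766). Open path.

**Shape 6** — `<path>` rectangle, stroke `#ff0000` → score (S584, F1794). Machine vertices: (3.964,114.498) → (31.707,114.498) → (31.707,108.397) → (3.964,108.397) → (3.964,114.498). Closed: final G1 returns to the first vertex.

G21
G90
G0 X104.991 Y109.821
M4 S584
G01 X117.165 Y93.990 F1794
G01 X126.489 Y76.535
G01 X132.962 Y57.456
G01 X136.586 Y36.754
G01 X137.360 Y14.428
M5
G0 X132.651 Y105.172
M4 S584
G01 X116.537 Y100.233 F1794
G01 X86.639 Y87.088
G01 X53.785 Y72.482
G01 X28.806 Y63.161
G01 X22.532 Y65.872
M5
G0 X133.111 Y118.937
M4 S584
G01 X112.757 Y75.533 F1794
M5
G0 X138.392 Y17.452
M4 S584
G01 X137.688 Y30.629 F1794
G01 X115.398 Y39.703
G01 X82.853 Y46.116
G01 X51.381 Y51.309
G01 X32.314 Y56.723
M5
G0 X7.337 Y42.080
M4 S584
G01 X53.567 Y29.766 F1794
M5
G0 X3.964 Y114.498
M4 S584
G01 X31.707 Y114.498 F1794
G01 X31.707 Y108.397
G01 X3.964 Y108.397
G01 X3.964 Y114.498
M5
G0 X0.000 Y0.000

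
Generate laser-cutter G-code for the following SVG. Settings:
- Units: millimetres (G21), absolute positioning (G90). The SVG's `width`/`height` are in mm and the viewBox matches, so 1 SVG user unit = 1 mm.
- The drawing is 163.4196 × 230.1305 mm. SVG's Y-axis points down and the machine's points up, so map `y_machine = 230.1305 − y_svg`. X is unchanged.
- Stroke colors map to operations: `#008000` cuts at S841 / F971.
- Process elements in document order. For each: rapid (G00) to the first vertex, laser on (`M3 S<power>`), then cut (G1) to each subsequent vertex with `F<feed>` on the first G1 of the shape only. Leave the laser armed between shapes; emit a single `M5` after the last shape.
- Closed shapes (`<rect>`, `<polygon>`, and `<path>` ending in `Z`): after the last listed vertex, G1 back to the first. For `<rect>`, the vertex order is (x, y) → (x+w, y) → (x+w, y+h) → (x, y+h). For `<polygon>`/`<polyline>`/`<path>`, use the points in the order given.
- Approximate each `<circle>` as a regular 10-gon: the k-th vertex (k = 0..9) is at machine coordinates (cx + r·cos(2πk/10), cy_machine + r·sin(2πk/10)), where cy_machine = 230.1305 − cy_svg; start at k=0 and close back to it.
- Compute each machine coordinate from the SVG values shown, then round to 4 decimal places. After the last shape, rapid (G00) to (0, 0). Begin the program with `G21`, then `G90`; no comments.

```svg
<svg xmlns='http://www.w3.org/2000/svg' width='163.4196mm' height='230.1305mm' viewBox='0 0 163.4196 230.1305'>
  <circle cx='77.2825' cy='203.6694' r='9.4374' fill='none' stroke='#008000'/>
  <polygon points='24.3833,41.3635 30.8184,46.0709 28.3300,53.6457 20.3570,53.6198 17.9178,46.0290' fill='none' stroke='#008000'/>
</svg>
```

Since the viewBox matches the mm dimensions, user units are millimetres directly. The only transform is the Y-flip y_m = 230.1305 − y_svg.

Shape 1 is a circle drawn with `<circle>`. Its stroke #008000 means cut at S841, F971. After flipping Y the toolpath is (86.7199,26.4611) → (84.9175,32.0083) → (80.1988,35.4366) → (74.3662,35.4366) → (69.6475,32.0083) → (67.8451,26.4611) → (69.6475,20.9139) → (74.3662,17.4856) → (80.1988,17.4856) → (84.9175,20.9139) → (86.7199,26.4611), returning to the start.

Shape 2 is a regular polygon drawn with `<polygon>`. Its stroke #008000 means cut at S841, F971. After flipping Y the toolpath is (24.3833,188.7670) → (30.8184,184.0596) → (28.3300,176.4848) → (20.3570,176.5107) → (17.9178,184.1015) → (24.3833,188.7670), returning to the start.

G21
G90
G00 X86.7199 Y26.4611
M3 S841
G1 X84.9175 Y32.0083 F971
G1 X80.1988 Y35.4366
G1 X74.3662 Y35.4366
G1 X69.6475 Y32.0083
G1 X67.8451 Y26.4611
G1 X69.6475 Y20.9139
G1 X74.3662 Y17.4856
G1 X80.1988 Y17.4856
G1 X84.9175 Y20.9139
G1 X86.7199 Y26.4611
G00 X24.3833 Y188.7670
M3 S841
G1 X30.8184 Y184.0596 F971
G1 X28.3300 Y176.4848
G1 X20.3570 Y176.5107
G1 X17.9178 Y184.1015
G1 X24.3833 Y188.7670
M5
G00 X0.0000 Y0.0000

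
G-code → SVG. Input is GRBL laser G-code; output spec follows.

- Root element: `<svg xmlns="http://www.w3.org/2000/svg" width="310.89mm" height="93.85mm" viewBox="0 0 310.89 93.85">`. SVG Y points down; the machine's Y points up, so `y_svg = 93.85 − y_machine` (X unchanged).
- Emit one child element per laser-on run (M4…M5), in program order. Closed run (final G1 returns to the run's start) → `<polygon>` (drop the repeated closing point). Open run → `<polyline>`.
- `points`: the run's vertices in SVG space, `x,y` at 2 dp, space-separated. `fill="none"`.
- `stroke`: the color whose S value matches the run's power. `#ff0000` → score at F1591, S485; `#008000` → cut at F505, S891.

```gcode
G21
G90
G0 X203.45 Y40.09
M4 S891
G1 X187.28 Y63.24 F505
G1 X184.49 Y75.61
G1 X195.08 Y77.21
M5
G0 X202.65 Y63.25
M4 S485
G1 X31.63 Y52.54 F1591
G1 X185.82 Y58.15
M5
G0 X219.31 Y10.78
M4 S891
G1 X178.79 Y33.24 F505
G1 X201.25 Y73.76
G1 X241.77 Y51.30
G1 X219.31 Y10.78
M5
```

<svg xmlns="http://www.w3.org/2000/svg" width="310.89mm" height="93.85mm" viewBox="0 0 310.89 93.85">
  <polyline points="203.45,53.76 187.28,30.61 184.49,18.24 195.08,16.64" fill="none" stroke="#008000"/>
  <polyline points="202.65,30.60 31.63,41.31 185.82,35.70" fill="none" stroke="#ff0000"/>
  <polygon points="219.31,83.07 178.79,60.61 201.25,20.09 241.77,42.55" fill="none" stroke="#008000"/>
</svg>

y_svg = 93.85 − y_m.

[1] S891→`#008000` (cut); open run; points: 203.45,53.76 187.28,30.61 184.49,18.24 195.08,16.64

[2] S485→`#ff0000` (score); open run; points: 202.65,30.60 31.63,41.31 185.82,35.70

[3] S891→`#008000` (cut); closed run; points: 219.31,83.07 178.79,60.61 201.25,20.09 241.77,42.55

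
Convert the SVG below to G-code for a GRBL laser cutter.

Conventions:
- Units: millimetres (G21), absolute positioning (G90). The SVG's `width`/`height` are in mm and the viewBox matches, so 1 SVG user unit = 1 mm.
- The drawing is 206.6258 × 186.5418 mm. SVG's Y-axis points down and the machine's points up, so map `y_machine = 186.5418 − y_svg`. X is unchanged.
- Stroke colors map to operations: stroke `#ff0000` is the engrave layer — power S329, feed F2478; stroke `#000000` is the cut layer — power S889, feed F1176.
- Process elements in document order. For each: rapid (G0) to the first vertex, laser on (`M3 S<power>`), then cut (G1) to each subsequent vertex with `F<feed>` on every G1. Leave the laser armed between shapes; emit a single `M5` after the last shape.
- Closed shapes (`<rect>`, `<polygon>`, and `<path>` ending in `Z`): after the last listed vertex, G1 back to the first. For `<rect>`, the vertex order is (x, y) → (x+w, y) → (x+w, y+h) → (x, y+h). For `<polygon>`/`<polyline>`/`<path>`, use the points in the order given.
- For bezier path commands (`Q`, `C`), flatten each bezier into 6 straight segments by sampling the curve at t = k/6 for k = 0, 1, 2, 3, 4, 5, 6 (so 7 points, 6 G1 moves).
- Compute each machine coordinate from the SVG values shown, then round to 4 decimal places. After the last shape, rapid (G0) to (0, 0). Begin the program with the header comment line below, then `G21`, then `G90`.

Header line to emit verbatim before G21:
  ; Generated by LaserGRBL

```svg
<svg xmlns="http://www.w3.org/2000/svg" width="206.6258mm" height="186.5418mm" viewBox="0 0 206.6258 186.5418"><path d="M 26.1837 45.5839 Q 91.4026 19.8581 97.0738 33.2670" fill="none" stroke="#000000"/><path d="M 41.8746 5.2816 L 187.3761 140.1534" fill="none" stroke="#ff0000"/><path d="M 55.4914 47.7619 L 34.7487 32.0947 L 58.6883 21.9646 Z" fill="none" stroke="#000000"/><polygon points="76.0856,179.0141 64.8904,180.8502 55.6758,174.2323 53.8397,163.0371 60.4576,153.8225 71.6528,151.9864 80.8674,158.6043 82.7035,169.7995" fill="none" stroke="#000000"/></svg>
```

1 u = 1 mm; y_m = 186.5418 − y.

[1] `<path>` quadratic bezier, #000000→cut S889 F1176: (26.1837,140.9579) → (46.2692,148.4461) → (63.0466,153.7601) → (76.5157,156.9000) → (86.6766,157.8658) → (93.5293,156.6574) → (97.0738,153.2748)

[2] `<path>` line segment, #ff0000→engrave S329 F2478: (41.8746,181.2602) → (187.3761,46.3884)

[3] `<path>` regular polygon, #000000→cut S889 F1176: (55.4914,138.7799) → (34.7487,154.4471) → (58.6883,164.5772) → (55.4914,138.7799) (closed)

[4] `<polygon>` regular polygon, #000000→cut S889 F1176: (76.0856,7.5277) → (64.8904,5.6916) → (55.6758,12.3095) → (53.8397,23.5047) → (60.4576,32.7193) → (71.6528,34.5554) → (80.8674,27.9375) → (82.7035,16.7423) → (76.0856,7.5277) (closed)

; Generated by LaserGRBL
G21
G90
G0 X26.1837 Y140.9579
M3 S889
G1 X46.2692 Y148.4461 F1176
G1 X63.0466 Y153.7601 F1176
G1 X76.5157 Y156.9000 F1176
G1 X86.6766 Y157.8658 F1176
G1 X93.5293 Y156.6574 F1176
G1 X97.0738 Y153.2748 F1176
G0 X41.8746 Y181.2602
M3 S329
G1 X187.3761 Y46.3884 F2478
G0 X55.4914 Y138.7799
M3 S889
G1 X34.7487 Y154.4471 F1176
G1 X58.6883 Y164.5772 F1176
G1 X55.4914 Y138.7799 F1176
G0 X76.0856 Y7.5277
M3 S889
G1 X64.8904 Y5.6916 F1176
G1 X55.6758 Y12.3095 F1176
G1 X53.8397 Y23.5047 F1176
G1 X60.4576 Y32.7193 F1176
G1 X71.6528 Y34.5554 F1176
G1 X80.8674 Y27.9375 F1176
G1 X82.7035 Y16.7423 F1176
G1 X76.0856 Y7.5277 F1176
M5
G0 X0.0000 Y0.0000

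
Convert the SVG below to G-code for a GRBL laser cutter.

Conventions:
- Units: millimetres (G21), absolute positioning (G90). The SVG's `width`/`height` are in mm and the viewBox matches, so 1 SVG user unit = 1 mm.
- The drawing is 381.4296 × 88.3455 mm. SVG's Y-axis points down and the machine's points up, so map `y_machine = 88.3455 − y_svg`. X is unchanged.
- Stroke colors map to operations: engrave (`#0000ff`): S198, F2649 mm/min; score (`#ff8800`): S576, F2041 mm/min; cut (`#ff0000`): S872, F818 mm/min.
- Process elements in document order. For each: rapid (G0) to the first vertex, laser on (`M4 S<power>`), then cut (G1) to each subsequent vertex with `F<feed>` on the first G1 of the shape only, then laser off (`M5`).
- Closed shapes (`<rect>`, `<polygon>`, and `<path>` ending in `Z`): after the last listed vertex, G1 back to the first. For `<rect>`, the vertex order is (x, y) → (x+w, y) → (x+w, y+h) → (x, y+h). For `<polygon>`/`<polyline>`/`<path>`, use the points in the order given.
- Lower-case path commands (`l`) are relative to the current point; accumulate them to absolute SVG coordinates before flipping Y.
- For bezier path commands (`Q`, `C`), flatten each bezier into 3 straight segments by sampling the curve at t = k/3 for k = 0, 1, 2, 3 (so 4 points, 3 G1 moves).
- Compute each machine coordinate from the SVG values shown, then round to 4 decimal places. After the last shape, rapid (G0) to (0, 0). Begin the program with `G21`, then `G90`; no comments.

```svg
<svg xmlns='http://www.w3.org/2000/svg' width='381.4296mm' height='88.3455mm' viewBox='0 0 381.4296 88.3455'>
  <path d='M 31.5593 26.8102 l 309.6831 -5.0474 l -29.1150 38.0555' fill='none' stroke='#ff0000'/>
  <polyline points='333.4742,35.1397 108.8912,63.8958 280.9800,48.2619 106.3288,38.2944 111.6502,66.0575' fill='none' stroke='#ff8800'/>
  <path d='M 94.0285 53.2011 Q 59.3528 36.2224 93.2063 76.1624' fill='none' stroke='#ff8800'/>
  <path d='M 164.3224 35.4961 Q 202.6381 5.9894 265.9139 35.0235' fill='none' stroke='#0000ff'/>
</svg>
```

1 u = 1 mm; y_m = 88.3455 − y.

[1] `<path>` open polyline, #ff0000→cut S872 F818: (31.5593,61.5353) → (341.2424,66.5827) → (312.1274,28.5272)

[2] `<polyline>` open polyline, #ff8800→score S576 F2041: (333.4742,53.2058) → (108.8912,24.4497) → (280.9800,40.0836) → (106.3288,50.0511) → (111.6502,22.2880)

[3] `<path>` quadratic bezier, #ff8800→score S576 F2041: (94.0285,35.1444) → (78.5257,40.1392) → (78.2517,32.4855) → (93.2063,12.1831)

[4] `<path>` quadratic bezier, #0000ff→engrave S198 F2649: (164.3224,52.8494) → (192.6395,66.0160) → (226.5034,66.1735) → (265.9139,53.3220)

G21
G90
G0 X31.5593 Y61.5353
M4 S872
G1 X341.2424 Y66.5827 F818
G1 X312.1274 Y28.5272
M5
G0 X333.4742 Y53.2058
M4 S576
G1 X108.8912 Y24.4497 F2041
G1 X280.9800 Y40.0836
G1 X106.3288 Y50.0511
G1 X111.6502 Y22.2880
M5
G0 X94.0285 Y35.1444
M4 S576
G1 X78.5257 Y40.1392 F2041
G1 X78.2517 Y32.4855
G1 X93.2063 Y12.1831
M5
G0 X164.3224 Y52.8494
M4 S198
G1 X192.6395 Y66.0160 F2649
G1 X226.5034 Y66.1735
G1 X265.9139 Y53.3220
M5
G0 X0.0000 Y0.0000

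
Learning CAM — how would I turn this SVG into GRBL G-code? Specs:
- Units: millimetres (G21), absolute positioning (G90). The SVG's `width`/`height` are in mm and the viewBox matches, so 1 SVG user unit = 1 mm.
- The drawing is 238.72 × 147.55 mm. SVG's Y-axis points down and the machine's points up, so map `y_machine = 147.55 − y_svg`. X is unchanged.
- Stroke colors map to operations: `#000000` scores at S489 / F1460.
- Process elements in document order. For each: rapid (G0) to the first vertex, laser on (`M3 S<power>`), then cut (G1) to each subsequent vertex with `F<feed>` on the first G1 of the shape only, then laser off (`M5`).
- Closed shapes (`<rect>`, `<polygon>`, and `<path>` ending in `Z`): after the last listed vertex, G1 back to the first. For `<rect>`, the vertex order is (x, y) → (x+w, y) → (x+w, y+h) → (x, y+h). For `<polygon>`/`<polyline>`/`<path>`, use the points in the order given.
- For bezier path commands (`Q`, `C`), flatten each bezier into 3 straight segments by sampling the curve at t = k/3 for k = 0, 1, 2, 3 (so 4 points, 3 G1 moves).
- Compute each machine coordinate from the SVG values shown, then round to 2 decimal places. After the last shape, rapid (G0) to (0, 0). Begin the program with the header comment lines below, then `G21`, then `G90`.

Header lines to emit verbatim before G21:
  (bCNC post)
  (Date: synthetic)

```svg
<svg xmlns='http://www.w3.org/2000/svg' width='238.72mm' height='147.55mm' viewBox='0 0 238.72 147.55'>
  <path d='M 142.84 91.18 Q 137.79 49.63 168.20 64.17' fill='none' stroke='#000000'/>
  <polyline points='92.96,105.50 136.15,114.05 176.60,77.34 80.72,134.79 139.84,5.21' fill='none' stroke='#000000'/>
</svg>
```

viewBox `0 0 238.72 147.55` with mm width/height → 1 unit = 1 mm. Flip: y_m = 147.55 − y_svg.

**Shape 1** — `<path>` quadratic bezier, stroke `#000000` → score (S489, F1460). Control points (SVG): P0=(142.84,91.18), P1=(137.79,49.63), P2=(168.20,64.17); sampled at t=k/3. Machine vertices: (142.84,56.37) → (143.41,77.84) → (151.87,86.84) → (168.20,83.38). Open path.

**Shape 2** — `<polyline>` open polyline, stroke `#000000` → score (S489, F1460). Machine vertices: (92.96,42.05) → (136.15,33.50) → (176.60,70.21) → (80.72,12.76) → (139.84,142.34). Open path.

(bCNC post)
(Date: synthetic)
G21
G90
G0 X142.84 Y56.37
M3 S489
G1 X143.41 Y77.84 F1460
G1 X151.87 Y86.84
G1 X168.20 Y83.38
M5
G0 X92.96 Y42.05
M3 S489
G1 X136.15 Y33.50 F1460
G1 X176.60 Y70.21
G1 X80.72 Y12.76
G1 X139.84 Y142.34
M5
G0 X0.00 Y0.00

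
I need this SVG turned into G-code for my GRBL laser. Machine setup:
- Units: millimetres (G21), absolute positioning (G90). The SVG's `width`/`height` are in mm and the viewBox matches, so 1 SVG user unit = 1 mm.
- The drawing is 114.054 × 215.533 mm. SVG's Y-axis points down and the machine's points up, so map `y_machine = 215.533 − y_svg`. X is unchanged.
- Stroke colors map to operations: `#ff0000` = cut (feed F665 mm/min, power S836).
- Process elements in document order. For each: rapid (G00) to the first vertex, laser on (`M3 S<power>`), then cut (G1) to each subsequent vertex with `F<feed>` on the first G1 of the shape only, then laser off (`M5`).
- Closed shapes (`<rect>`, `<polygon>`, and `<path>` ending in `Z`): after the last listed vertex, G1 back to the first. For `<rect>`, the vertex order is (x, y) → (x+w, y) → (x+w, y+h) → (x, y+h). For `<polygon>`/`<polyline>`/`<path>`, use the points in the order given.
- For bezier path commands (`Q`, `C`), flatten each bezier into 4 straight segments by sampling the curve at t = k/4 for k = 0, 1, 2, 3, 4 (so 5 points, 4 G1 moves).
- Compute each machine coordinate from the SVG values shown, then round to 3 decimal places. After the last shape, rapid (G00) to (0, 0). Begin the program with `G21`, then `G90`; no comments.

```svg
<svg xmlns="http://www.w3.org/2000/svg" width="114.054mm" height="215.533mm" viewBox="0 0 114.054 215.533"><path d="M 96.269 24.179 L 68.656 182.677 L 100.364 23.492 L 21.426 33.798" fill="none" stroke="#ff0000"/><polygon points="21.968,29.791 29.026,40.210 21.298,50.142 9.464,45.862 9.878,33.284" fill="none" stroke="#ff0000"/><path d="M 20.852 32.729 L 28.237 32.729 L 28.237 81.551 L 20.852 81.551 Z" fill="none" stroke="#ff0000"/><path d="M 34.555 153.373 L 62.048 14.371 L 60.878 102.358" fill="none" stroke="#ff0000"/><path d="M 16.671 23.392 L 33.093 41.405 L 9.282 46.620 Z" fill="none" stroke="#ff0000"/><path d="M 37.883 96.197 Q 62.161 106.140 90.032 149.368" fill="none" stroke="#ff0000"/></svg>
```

Since the viewBox matches the mm dimensions, user units are millimetres directly. The only transform is the Y-flip y_m = 215.533 − y_svg.

Shape 1 is a open polyline drawn with `<path>`. Its stroke #ff0000 means cut at S836, F665. After flipping Y the toolpath is (96.269,191.354) → (68.656,32.856) → (100.364,192.041) → (21.426,181.735).

Shape 2 is a regular polygon drawn with `<polygon>`. Its stroke #ff0000 means cut at S836, F665. After flipping Y the toolpath is (21.968,185.742) → (29.026,175.323) → (21.298,165.391) → (9.464,169.671) → (9.878,182.249) → (21.968,185.742), returning to the start.

Shape 3 is a rectangle drawn with `<path>`. Its stroke #ff0000 means cut at S836, F665. After flipping Y the toolpath is (20.852,182.804) → (28.237,182.804) → (28.237,133.982) → (20.852,133.982) → (20.852,182.804), returning to the start.

Shape 4 is a open polyline drawn with `<path>`. Its stroke #ff0000 means cut at S836, F665. After flipping Y the toolpath is (34.555,62.160) → (62.048,201.162) → (60.878,113.175).

Shape 5 is a regular polygon drawn with `<path>`. Its stroke #ff0000 means cut at S836, F665. After flipping Y the toolpath is (16.671,192.141) → (33.093,174.128) → (9.282,168.913) → (16.671,192.141), returning to the start.

Shape 6 is a quadratic bezier drawn with `<path>`. Its stroke #ff0000 means cut at S836, F665. After flipping Y the toolpath is (37.883,119.336) → (50.247,112.284) → (63.059,101.072) → (76.321,85.699) → (90.032,66.165).

G21
G90
G00 X96.269 Y191.354
M3 S836
G1 X68.656 Y32.856 F665
G1 X100.364 Y192.041
G1 X21.426 Y181.735
M5
G00 X21.968 Y185.742
M3 S836
G1 X29.026 Y175.323 F665
G1 X21.298 Y165.391
G1 X9.464 Y169.671
G1 X9.878 Y182.249
G1 X21.968 Y185.742
M5
G00 X20.852 Y182.804
M3 S836
G1 X28.237 Y182.804 F665
G1 X28.237 Y133.982
G1 X20.852 Y133.982
G1 X20.852 Y182.804
M5
G00 X34.555 Y62.160
M3 S836
G1 X62.048 Y201.162 F665
G1 X60.878 Y113.175
M5
G00 X16.671 Y192.141
M3 S836
G1 X33.093 Y174.128 F665
G1 X9.282 Y168.913
G1 X16.671 Y192.141
M5
G00 X37.883 Y119.336
M3 S836
G1 X50.247 Y112.284 F665
G1 X63.059 Y101.072
G1 X76.321 Y85.699
G1 X90.032 Y66.165
M5
G00 X0.000 Y0.000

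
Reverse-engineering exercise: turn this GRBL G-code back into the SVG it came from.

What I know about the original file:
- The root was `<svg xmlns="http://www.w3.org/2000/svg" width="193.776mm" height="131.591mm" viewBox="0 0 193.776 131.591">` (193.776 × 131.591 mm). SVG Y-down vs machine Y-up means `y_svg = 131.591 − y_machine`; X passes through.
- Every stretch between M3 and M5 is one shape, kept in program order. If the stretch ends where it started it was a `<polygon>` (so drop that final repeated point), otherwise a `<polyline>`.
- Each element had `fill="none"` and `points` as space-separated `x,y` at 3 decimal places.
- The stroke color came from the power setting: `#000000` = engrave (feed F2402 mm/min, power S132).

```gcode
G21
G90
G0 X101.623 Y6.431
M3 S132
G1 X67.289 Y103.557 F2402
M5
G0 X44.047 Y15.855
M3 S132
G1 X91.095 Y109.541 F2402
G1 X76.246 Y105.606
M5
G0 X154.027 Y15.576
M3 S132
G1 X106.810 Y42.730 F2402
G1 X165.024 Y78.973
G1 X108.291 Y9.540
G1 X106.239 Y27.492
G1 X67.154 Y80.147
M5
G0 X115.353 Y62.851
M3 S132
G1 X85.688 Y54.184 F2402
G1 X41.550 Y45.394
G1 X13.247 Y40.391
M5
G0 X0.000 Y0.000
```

Each laser-on run becomes one SVG element. Flip Y back into SVG space with y_svg = 131.591 − y_machine. Every run uses S132, so all elements get stroke `#000000` (engrave).

Run 1: The run is open, so emit a `<polyline>` with points (Y-flipped): 101.623,125.160 67.289,28.034.

Run 2: The run is open, so emit a `<polyline>` with points (Y-flipped): 44.047,115.736 91.095,22.050 76.246,25.985.

Run 3: The run is open, so emit a `<polyline>` with points (Y-flipped): 154.027,116.015 106.810,88.861 165.024,52.618 108.291,122.051 106.239,104.099 67.154,51.444.

Run 4: The run is open, so emit a `<polyline>` with points (Y-flipped): 115.353,68.740 85.688,77.407 41.550,86.197 13.247,91.200.

<svg xmlns="http://www.w3.org/2000/svg" width="193.776mm" height="131.591mm" viewBox="0 0 193.776 131.591">
  <polyline points="101.623,125.160 67.289,28.034" fill="none" stroke="#000000"/>
  <polyline points="44.047,115.736 91.095,22.050 76.246,25.985" fill="none" stroke="#000000"/>
  <polyline points="154.027,116.015 106.810,88.861 165.024,52.618 108.291,122.051 106.239,104.099 67.154,51.444" fill="none" stroke="#000000"/>
  <polyline points="115.353,68.740 85.688,77.407 41.550,86.197 13.247,91.200" fill="none" stroke="#000000"/>
</svg>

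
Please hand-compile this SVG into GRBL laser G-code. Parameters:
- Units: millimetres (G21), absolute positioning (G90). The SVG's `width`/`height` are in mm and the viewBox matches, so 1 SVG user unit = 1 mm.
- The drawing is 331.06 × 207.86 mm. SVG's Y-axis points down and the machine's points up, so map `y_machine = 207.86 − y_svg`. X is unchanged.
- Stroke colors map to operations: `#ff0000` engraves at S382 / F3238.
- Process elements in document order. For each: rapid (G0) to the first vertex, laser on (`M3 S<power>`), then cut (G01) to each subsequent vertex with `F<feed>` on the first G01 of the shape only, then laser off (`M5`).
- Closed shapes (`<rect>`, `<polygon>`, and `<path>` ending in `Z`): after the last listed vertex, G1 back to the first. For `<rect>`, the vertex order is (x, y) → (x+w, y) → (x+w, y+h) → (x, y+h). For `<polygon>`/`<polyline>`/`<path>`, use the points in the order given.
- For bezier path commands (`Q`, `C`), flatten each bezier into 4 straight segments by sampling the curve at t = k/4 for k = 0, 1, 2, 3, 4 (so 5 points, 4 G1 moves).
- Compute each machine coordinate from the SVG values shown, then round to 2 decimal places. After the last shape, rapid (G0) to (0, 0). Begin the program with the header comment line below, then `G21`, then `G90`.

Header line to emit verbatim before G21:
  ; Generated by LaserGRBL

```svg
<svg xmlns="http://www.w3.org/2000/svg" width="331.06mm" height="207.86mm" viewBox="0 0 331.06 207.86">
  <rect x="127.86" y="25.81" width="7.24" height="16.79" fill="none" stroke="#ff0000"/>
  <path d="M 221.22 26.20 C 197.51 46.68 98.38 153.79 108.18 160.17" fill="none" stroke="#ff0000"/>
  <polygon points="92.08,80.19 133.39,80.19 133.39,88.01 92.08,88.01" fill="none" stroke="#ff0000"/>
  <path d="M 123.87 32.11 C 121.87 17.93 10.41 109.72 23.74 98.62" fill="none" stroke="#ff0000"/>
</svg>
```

viewBox `0 0 331.06 207.86` with mm width/height → 1 unit = 1 mm. Flip: y_m = 207.86 − y_svg.

**Shape 1** — `<rect>` rectangle, stroke `#ff0000` → engrave (S382, F3238). Machine vertices: (127.86,182.05) → (135.10,182.05) → (135.10,165.26) → (127.86,165.26) → (127.86,182.05). Closed: final G1 returns to the first vertex.

**Shape 2** — `<path>` cubic bezier, stroke `#ff0000` → engrave (S382, F3238). Control points (SVG): P0=(221.22,26.20), P1=(197.51,46.68), P2=(98.38,153.79), P3=(108.18,160.17); sampled at t=k/4. Machine vertices: (221.22,181.66) → (192.18,152.98) → (152.13,109.39) → (118.37,68.43) → (108.18,47.69). Open path.

**Shape 3** — `<polygon>` rectangle, stroke `#ff0000` → engrave (S382, F3238). Machine vertices: (92.08,127.67) → (133.39,127.67) → (133.39,119.85) → (92.08,119.85) → (92.08,127.67). Closed: final G1 returns to the first vertex.

**Shape 4** — `<path>` cubic bezier, stroke `#ff0000` → engrave (S382, F3238). Control points (SVG): P0=(123.87,32.11), P1=(121.87,17.93), P2=(10.41,109.72), P3=(23.74,98.62); sampled at t=k/4. Machine vertices: (123.87,175.75) → (105.51,169.78) → (68.06,143.65) → (33.48,116.94) → (23.74,109.24). Open path.

; Generated by LaserGRBL
G21
G90
G0 X127.86 Y182.05
M3 S382
G01 X135.10 Y182.05 F3238
G01 X135.10 Y165.26
G01 X127.86 Y165.26
G01 X127.86 Y182.05
M5
G0 X221.22 Y181.66
M3 S382
G01 X192.18 Y152.98 F3238
G01 X152.13 Y109.39
G01 X118.37 Y68.43
G01 X108.18 Y47.69
M5
G0 X92.08 Y127.67
M3 S382
G01 X133.39 Y127.67 F3238
G01 X133.39 Y119.85
G01 X92.08 Y119.85
G01 X92.08 Y127.67
M5
G0 X123.87 Y175.75
M3 S382
G01 X105.51 Y169.78 F3238
G01 X68.06 Y143.65
G01 X33.48 Y116.94
G01 X23.74 Y109.24
M5
G0 X0.00 Y0.00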